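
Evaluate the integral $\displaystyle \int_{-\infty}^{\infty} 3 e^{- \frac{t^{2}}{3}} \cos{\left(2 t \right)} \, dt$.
$\frac{3 \sqrt{3} \sqrt{\pi}}{e^{3}}$

Treat the cosine frequency as a parameter and define $I(b) = \int_{-\infty}^{\infty} 3 e^{- \frac{t^{2}}{3}} \cos{\left(b t \right)} \, dt$.

Differentiating under the integral sign,
$$I'(b) = \int_{-\infty}^{\infty} - 3 t e^{- \frac{t^{2}}{3}} \sin{\left(b t \right)} \, dt.$$

Integrate $\int_{-\infty}^{\infty} t \sin(b t)\, e^{- \frac{t^{2}}{3}}\, dt$ by parts with $u = \sin(b t)$ and $dv = t\, e^{- \frac{t^{2}}{3}}\, dt$, giving $v = - \frac{3 e^{- \frac{t^{2}}{3}}}{2}$. The boundary term vanishes and
$$\int_{-\infty}^{\infty} t \sin(b t)\, e^{- \frac{t^{2}}{3}}\, dt = \frac{3 b}{2} \int_{-\infty}^{\infty} \cos(b t)\, e^{- \frac{t^{2}}{3}}\, dt,$$
so $I'(b) = - \frac{3 b}{2}\, I(b)$.

This is a separable first-order ODE; solving with the initial condition $I(0) = \int_{-\infty}^{\infty} 3 e^{- \frac{t^{2}}{3}}\,dt = 3 \sqrt{3} \sqrt{\pi}$ gives
$$I(b) = 3 \sqrt{3} \sqrt{\pi} e^{- \frac{3 b^{2}}{4}}.$$

Setting $b = 2$:
$$I = \frac{3 \sqrt{3} \sqrt{\pi}}{e^{3}}.$$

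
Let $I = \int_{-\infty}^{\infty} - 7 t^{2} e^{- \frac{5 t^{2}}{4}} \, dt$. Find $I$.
$- \frac{28 \sqrt{5} \sqrt{\pi}}{25}$

Start from the elementary integral
$$J(a) = \int_{-\infty}^{\infty} - 7 e^{- a t^{2}} \, dt = - \frac{7 \sqrt{\pi}}{\sqrt{a}}.$$

Differentiating under the integral sign brings down a factor of $(-t^2)$:
$$\frac{dJ}{da} = \int_{-\infty}^{\infty} 7 t^{2} e^{- a t^{2}} \, dt = \frac{7 \sqrt{\pi}}{2 a^{\frac{3}{2}}}.$$

The integral on the left is $-I$, so $I = - \frac{7 \sqrt{\pi}}{2 a^{\frac{3}{2}}}$.

Setting $a = \frac{5}{4}$:
$$I = - \frac{28 \sqrt{5} \sqrt{\pi}}{25}.$$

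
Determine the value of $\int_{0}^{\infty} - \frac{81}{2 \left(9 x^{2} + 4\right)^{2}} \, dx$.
$- \frac{27 \pi}{64}$

Begin with the known result
$$J(a) = \int_{0}^{\infty} - \frac{1}{2 \left(a^{2} + x^{2}\right)} \, dx = - \frac{\pi}{4 a}.$$

Differentiating under the integral sign with respect to $a$,
$$\frac{dJ}{da} = \int_{0}^{\infty} \frac{a}{\left(a^{2} + x^{2}\right)^{2}} \, dx = \frac{\pi}{4 a^{2}},$$
so $\int_{0}^{\infty} - \frac{1}{2 \left(a^{2} + x^{2}\right)^{2}} \, dx = - \frac{\pi}{8 a^{3}}$.

Setting $a = \frac{2}{3}$:
$$I = - \frac{27 \pi}{64}.$$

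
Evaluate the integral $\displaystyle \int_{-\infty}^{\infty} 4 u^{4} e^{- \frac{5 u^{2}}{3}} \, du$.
$\frac{27 \sqrt{15} \sqrt{\pi}}{125}$

Start from the elementary integral
$$J(a) = \int_{-\infty}^{\infty} 4 e^{- a u^{2}} \, du = \frac{4 \sqrt{\pi}}{\sqrt{a}}.$$

Differentiating under the integral sign brings down a factor of $(-u^2)$:
$$\frac{dJ}{da} = \int_{-\infty}^{\infty} - 4 u^{2} e^{- a u^{2}} \, du = - \frac{2 \sqrt{\pi}}{a^{\frac{3}{2}}}.$$

Repeating twice in total — each differentiation brings down another $(-u^2)$ — gives
$$\frac{d^{2}J}{da^{2}} = \int_{-\infty}^{\infty} 4 u^{4} e^{- a u^{2}} \, du = \frac{3 \sqrt{\pi}}{a^{\frac{5}{2}}},$$
and the integrand here is exactly the target integrand, so $I = \frac{3 \sqrt{\pi}}{a^{\frac{5}{2}}}$.

Setting $a = \frac{5}{3}$:
$$I = \frac{27 \sqrt{15} \sqrt{\pi}}{125}.$$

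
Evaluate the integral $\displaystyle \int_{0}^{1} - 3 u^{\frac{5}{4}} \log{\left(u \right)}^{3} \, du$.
$\frac{512}{729}$

Consider the simpler parametrised integral
$$J(a) = \int_{0}^{1} - 3 u^{a} \, du = - \frac{3}{a + 1}.$$

Differentiating under the integral sign brings down a factor of $\ln u$:
$$\frac{dJ}{da} = \int_{0}^{1} - 3 u^{a} \log{\left(u \right)} \, du = \frac{3}{\left(a + 1\right)^{2}}.$$

Repeating $3$ times in total — each differentiation brings down another $\ln u$ — gives
$$\frac{d^{3}J}{da^{3}} = \int_{0}^{1} - 3 u^{a} \log{\left(u \right)}^{3} \, du = \frac{18}{\left(a + 1\right)^{4}},$$
and the integrand here is exactly the target integrand, so $I = \frac{18}{\left(a + 1\right)^{4}}$.

Setting $a = \frac{5}{4}$:
$$I = \frac{512}{729}.$$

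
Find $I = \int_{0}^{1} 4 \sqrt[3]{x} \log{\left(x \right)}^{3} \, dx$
$- \frac{243}{32}$

Begin with the known integral
$$J(a) = \int_{0}^{1} 4 x^{a} \, dx = \frac{4}{a + 1}.$$

Differentiating under the integral sign brings down a factor of $\ln x$:
$$\frac{dJ}{da} = \int_{0}^{1} 4 x^{a} \log{\left(x \right)} \, dx = - \frac{4}{\left(a + 1\right)^{2}}.$$

Repeating $3$ times in total — each differentiation brings down another $\ln x$ — gives
$$\frac{d^{3}J}{da^{3}} = \int_{0}^{1} 4 x^{a} \log{\left(x \right)}^{3} \, dx = - \frac{24}{\left(a + 1\right)^{4}},$$
and the integrand here is exactly the target integrand, so $I = - \frac{24}{\left(a + 1\right)^{4}}$.

Setting $a = \frac{1}{3}$:
$$I = - \frac{243}{32}.$$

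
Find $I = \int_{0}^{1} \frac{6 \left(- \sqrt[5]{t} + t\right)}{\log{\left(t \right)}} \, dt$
$\log{\left(\frac{15625}{729} \right)}$

Replace the exponent $\frac{1}{5}$ by a parameter $a$: let $I(a) = \int_{0}^{1} \frac{6 \left(t - t^{a}\right)}{\log{\left(t \right)}} \, dt$.

Since $\dfrac{\partial}{\partial a}\,t^{a} = t^{a} \ln t$, the $\ln t$ in the denominator cancels and
$$\frac{dI}{da} = \int_{0}^{1} -6 t^{a} \, dt = -6 \left[\frac{t^{a+1}}{a+1}\right]_0^1 = - \frac{6}{a + 1}.$$

Integrating with respect to $a$ gives $I(a) = \log{\left(\frac{64}{\left(a + 1\right)^{6}} \right)} + C$.

At $a = 1$ the integrand is identically $0$, so $I(1) = 0$. The closed form gives $0$, hence $C = 0$.

Setting $a = \frac{1}{5}$:
$$I = \log{\left(\frac{15625}{729} \right)}.$$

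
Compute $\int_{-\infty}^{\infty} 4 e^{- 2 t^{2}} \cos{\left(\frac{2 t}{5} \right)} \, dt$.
$\frac{2 \sqrt{2} \sqrt{\pi}}{e^{\frac{1}{50}}}$

Treat the cosine frequency as a parameter and define $I(b) = \int_{-\infty}^{\infty} 4 e^{- 2 t^{2}} \cos{\left(b t \right)} \, dt$.

Differentiating under the integral sign,
$$I'(b) = \int_{-\infty}^{\infty} - 4 t e^{- 2 t^{2}} \sin{\left(b t \right)} \, dt.$$

Integrate $\int_{-\infty}^{\infty} t \sin(b t)\, e^{- 2 t^{2}}\, dt$ by parts with $u = \sin(b t)$ and $dv = t\, e^{- 2 t^{2}}\, dt$, giving $v = - \frac{e^{- 2 t^{2}}}{4}$. The boundary term vanishes and
$$\int_{-\infty}^{\infty} t \sin(b t)\, e^{- 2 t^{2}}\, dt = \frac{b}{4} \int_{-\infty}^{\infty} \cos(b t)\, e^{- 2 t^{2}}\, dt,$$
so $I'(b) = - \frac{b}{4}\, I(b)$.

This is a separable first-order ODE; solving with the initial condition $I(0) = \int_{-\infty}^{\infty} 4 e^{- 2 t^{2}}\,dt = 2 \sqrt{2} \sqrt{\pi}$ gives
$$I(b) = 2 \sqrt{2} \sqrt{\pi} e^{- \frac{b^{2}}{8}}.$$

Setting $b = \frac{2}{5}$:
$$I = \frac{2 \sqrt{2} \sqrt{\pi}}{e^{\frac{1}{50}}}.$$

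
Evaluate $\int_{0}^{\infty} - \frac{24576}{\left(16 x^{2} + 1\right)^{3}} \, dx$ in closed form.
$- 1152 \pi$

Begin with the known result
$$J(a) = \int_{0}^{\infty} - \frac{6}{a^{2} + x^{2}} \, dx = - \frac{3 \pi}{a}.$$

Differentiating under the integral sign with respect to $a$,
$$\frac{dJ}{da} = \int_{0}^{\infty} \frac{12 a}{\left(a^{2} + x^{2}\right)^{2}} \, dx = \frac{3 \pi}{a^{2}},$$
so $\int_{0}^{\infty} - \frac{6}{\left(a^{2} + x^{2}\right)^{2}} \, dx = - \frac{3 \pi}{2 a^{3}}$.

Repeating — each differentiation of $1/(x^2+a^2)^j$ produces $-2ja/(x^2+a^2)^{j+1}$ — and dividing through by $-2ja$ at each step yields, after $2$ differentiations in total,
$$\int_{0}^{\infty} - \frac{6}{\left(a^{2} + x^{2}\right)^{3}} \, dx = - \frac{9 \pi}{8 a^{5}}.$$

Setting $a = \frac{1}{4}$:
$$I = - 1152 \pi.$$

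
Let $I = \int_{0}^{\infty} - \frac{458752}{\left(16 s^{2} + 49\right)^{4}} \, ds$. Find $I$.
$- \frac{2560 \pi}{117649}$

Begin with the known result
$$J(a) = \int_{0}^{\infty} - \frac{7}{a^{2} + s^{2}} \, ds = - \frac{7 \pi}{2 a}.$$

Differentiating under the integral sign with respect to $a$,
$$\frac{dJ}{da} = \int_{0}^{\infty} \frac{14 a}{\left(a^{2} + s^{2}\right)^{2}} \, ds = \frac{7 \pi}{2 a^{2}},$$
so $\int_{0}^{\infty} - \frac{7}{\left(a^{2} + s^{2}\right)^{2}} \, ds = - \frac{7 \pi}{4 a^{3}}$.

Repeating — each differentiation of $1/(s^2+a^2)^j$ produces $-2ja/(s^2+a^2)^{j+1}$ — and dividing through by $-2ja$ at each step yields, after $3$ differentiations in total,
$$\int_{0}^{\infty} - \frac{7}{\left(a^{2} + s^{2}\right)^{4}} \, ds = - \frac{35 \pi}{32 a^{7}}.$$

Setting $a = \frac{7}{4}$:
$$I = - \frac{2560 \pi}{117649}.$$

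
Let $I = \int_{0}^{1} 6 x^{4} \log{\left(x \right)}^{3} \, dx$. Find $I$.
$- \frac{36}{625}$

Start from the elementary integral
$$J(a) = \int_{0}^{1} 6 x^{a} \, dx = \frac{6}{a + 1}.$$

Differentiating under the integral sign brings down a factor of $\ln x$:
$$\frac{dJ}{da} = \int_{0}^{1} 6 x^{a} \log{\left(x \right)} \, dx = - \frac{6}{\left(a + 1\right)^{2}}.$$

Repeating $3$ times in total — each differentiation brings down another $\ln x$ — gives
$$\frac{d^{3}J}{da^{3}} = \int_{0}^{1} 6 x^{a} \log{\left(x \right)}^{3} \, dx = - \frac{36}{\left(a + 1\right)^{4}},$$
and the integrand here is exactly the target integrand, so $I = - \frac{36}{\left(a + 1\right)^{4}}$.

Setting $a = 4$:
$$I = - \frac{36}{625}.$$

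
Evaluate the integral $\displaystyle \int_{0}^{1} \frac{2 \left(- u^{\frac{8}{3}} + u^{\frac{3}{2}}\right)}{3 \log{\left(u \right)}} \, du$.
$- \frac{2 \log{\left(22 \right)}}{3} + \frac{2 \log{\left(15 \right)}}{3}$

Replace the exponent $\frac{3}{2}$ by a parameter $a$: let $I(a) = \int_{0}^{1} \frac{2 \left(- u^{\frac{8}{3}} + u^{a}\right)}{3 \log{\left(u \right)}} \, du$.

Since $\dfrac{\partial}{\partial a}\,u^{a} = u^{a} \ln u$, the $\ln u$ in the denominator cancels and
$$\frac{dI}{da} = \int_{0}^{1} \frac{2}{3} u^{a} \, du = \frac{2}{3} \left[\frac{u^{a+1}}{a+1}\right]_0^1 = \frac{2}{3 \left(a + 1\right)}.$$

Integrating with respect to $a$ gives $I(a) = \log{\left(\frac{\sqrt[3]{11} \cdot 3^{\frac{2}{3}} \left(a + 1\right)^{\frac{2}{3}}}{11} \right)} + C$.

At $a = \frac{8}{3}$ the integrand is identically $0$, so $I(\frac{8}{3}) = 0$. The closed form gives $0$, hence $C = 0$.

Setting $a = \frac{3}{2}$:
$$I = - \frac{2 \log{\left(22 \right)}}{3} + \frac{2 \log{\left(15 \right)}}{3}.$$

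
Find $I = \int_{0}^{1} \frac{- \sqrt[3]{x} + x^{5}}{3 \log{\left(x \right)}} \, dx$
$\log{\left(\frac{6^{\frac{2}{3}}}{2} \right)}$

Replace the exponent $5$ by a parameter $a$: let $I(a) = \int_{0}^{1} \frac{- \sqrt[3]{x} + x^{a}}{3 \log{\left(x \right)}} \, dx$.

Since $\dfrac{\partial}{\partial a}\,x^{a} = x^{a} \ln x$, the $\ln x$ in the denominator cancels and
$$\frac{dI}{da} = \int_{0}^{1} \frac{1}{3} x^{a} \, dx = \frac{1}{3} \left[\frac{x^{a+1}}{a+1}\right]_0^1 = \frac{1}{3 \left(a + 1\right)}.$$

Integrating with respect to $a$ gives $I(a) = \log{\left(\frac{\sqrt[3]{6} \sqrt[3]{a + 1}}{2} \right)} + C$.

At $a = \frac{1}{3}$ the integrand is identically $0$, so $I(\frac{1}{3}) = 0$. The closed form gives $0$, hence $C = 0$.

Setting $a = 5$:
$$I = \log{\left(\frac{6^{\frac{2}{3}}}{2} \right)}.$$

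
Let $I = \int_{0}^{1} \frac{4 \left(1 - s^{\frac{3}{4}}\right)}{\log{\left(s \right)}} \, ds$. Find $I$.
$- \log{\left(\frac{2401}{256} \right)}$

Introduce a parameter $a$ in the exponent: let $I(a) = \int_{0}^{1} \frac{4 \left(1 - s^{a}\right)}{\log{\left(s \right)}} \, ds$.

Since $\dfrac{\partial}{\partial a}\,s^{a} = s^{a} \ln s$, the $\ln s$ in the denominator cancels and
$$\frac{dI}{da} = \int_{0}^{1} -4 s^{a} \, ds = -4 \left[\frac{s^{a+1}}{a+1}\right]_0^1 = - \frac{4}{a + 1}.$$

Integrating with respect to $a$ gives $I(a) = - 4 \log{\left(a + 1 \right)} + C$.

At $a = 0$ the integrand is identically $0$, so $I(0) = 0$. The closed form gives $0$, hence $C = 0$.

Setting $a = \frac{3}{4}$:
$$I = - \log{\left(\frac{2401}{256} \right)}.$$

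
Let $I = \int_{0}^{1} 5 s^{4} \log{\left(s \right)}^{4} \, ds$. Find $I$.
$\frac{24}{625}$

Start from the elementary integral
$$J(a) = \int_{0}^{1} 5 s^{a} \, ds = \frac{5}{a + 1}.$$

Differentiating under the integral sign brings down a factor of $\ln s$:
$$\frac{dJ}{da} = \int_{0}^{1} 5 s^{a} \log{\left(s \right)} \, ds = - \frac{5}{\left(a + 1\right)^{2}}.$$

Repeating $4$ times in total — each differentiation brings down another $\ln s$ — gives
$$\frac{d^{4}J}{da^{4}} = \int_{0}^{1} 5 s^{a} \log{\left(s \right)}^{4} \, ds = \frac{120}{\left(a + 1\right)^{5}},$$
and the integrand here is exactly the target integrand, so $I = \frac{120}{\left(a + 1\right)^{5}}$.

Setting $a = 4$:
$$I = \frac{24}{625}.$$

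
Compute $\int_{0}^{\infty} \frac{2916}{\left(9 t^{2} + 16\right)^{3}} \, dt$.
$\frac{729 \pi}{4096}$

Recall the elementary integral
$$J(a) = \int_{0}^{\infty} \frac{4}{a^{2} + t^{2}} \, dt = \frac{2 \pi}{a}.$$

Differentiating under the integral sign with respect to $a$,
$$\frac{dJ}{da} = \int_{0}^{\infty} - \frac{8 a}{\left(a^{2} + t^{2}\right)^{2}} \, dt = - \frac{2 \pi}{a^{2}},$$
so $\int_{0}^{\infty} \frac{4}{\left(a^{2} + t^{2}\right)^{2}} \, dt = \frac{\pi}{a^{3}}$.

Repeating — each differentiation of $1/(t^2+a^2)^j$ produces $-2ja/(t^2+a^2)^{j+1}$ — and dividing through by $-2ja$ at each step yields, after $2$ differentiations in total,
$$\int_{0}^{\infty} \frac{4}{\left(a^{2} + t^{2}\right)^{3}} \, dt = \frac{3 \pi}{4 a^{5}}.$$

Setting $a = \frac{4}{3}$:
$$I = \frac{729 \pi}{4096}.$$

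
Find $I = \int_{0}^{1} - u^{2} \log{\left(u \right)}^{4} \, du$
$- \frac{8}{81}$

Consider the simpler parametrised integral
$$J(a) = \int_{0}^{1} - u^{a} \, du = - \frac{1}{a + 1}.$$

Differentiating under the integral sign brings down a factor of $\ln u$:
$$\frac{dJ}{da} = \int_{0}^{1} - u^{a} \log{\left(u \right)} \, du = \frac{1}{\left(a + 1\right)^{2}}.$$

Repeating $4$ times in total — each differentiation brings down another $\ln u$ — gives
$$\frac{d^{4}J}{da^{4}} = \int_{0}^{1} - u^{a} \log{\left(u \right)}^{4} \, du = - \frac{24}{\left(a + 1\right)^{5}},$$
and the integrand here is exactly the target integrand, so $I = - \frac{24}{\left(a + 1\right)^{5}}$.

Setting $a = 2$:
$$I = - \frac{8}{81}.$$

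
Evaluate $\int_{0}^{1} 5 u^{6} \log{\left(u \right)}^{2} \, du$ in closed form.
$\frac{10}{343}$

Start from the elementary integral
$$J(a) = \int_{0}^{1} 5 u^{a} \, du = \frac{5}{a + 1}.$$

Differentiating under the integral sign brings down a factor of $\ln u$:
$$\frac{dJ}{da} = \int_{0}^{1} 5 u^{a} \log{\left(u \right)} \, du = - \frac{5}{\left(a + 1\right)^{2}}.$$

Repeating twice in total — each differentiation brings down another $\ln u$ — gives
$$\frac{d^{2}J}{da^{2}} = \int_{0}^{1} 5 u^{a} \log{\left(u \right)}^{2} \, du = \frac{10}{\left(a + 1\right)^{3}},$$
and the integrand here is exactly the target integrand, so $I = \frac{10}{\left(a + 1\right)^{3}}$.

Setting $a = 6$:
$$I = \frac{10}{343}.$$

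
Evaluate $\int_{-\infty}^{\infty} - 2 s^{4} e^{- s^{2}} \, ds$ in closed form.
$- \frac{3 \sqrt{\pi}}{2}$

Begin with the known integral
$$J(a) = \int_{-\infty}^{\infty} - 2 e^{- a s^{2}} \, ds = - \frac{2 \sqrt{\pi}}{\sqrt{a}}.$$

Differentiating under the integral sign brings down a factor of $(-s^2)$:
$$\frac{dJ}{da} = \int_{-\infty}^{\infty} 2 s^{2} e^{- a s^{2}} \, ds = \frac{\sqrt{\pi}}{a^{\frac{3}{2}}}.$$

Repeating twice in total — each differentiation brings down another $(-s^2)$ — gives
$$\frac{d^{2}J}{da^{2}} = \int_{-\infty}^{\infty} - 2 s^{4} e^{- a s^{2}} \, ds = - \frac{3 \sqrt{\pi}}{2 a^{\frac{5}{2}}},$$
and the integrand here is exactly the target integrand, so $I = - \frac{3 \sqrt{\pi}}{2 a^{\frac{5}{2}}}$.

Setting $a = 1$:
$$I = - \frac{3 \sqrt{\pi}}{2}.$$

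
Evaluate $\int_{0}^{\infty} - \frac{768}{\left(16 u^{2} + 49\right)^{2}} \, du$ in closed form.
$- \frac{48 \pi}{343}$

Start from the standard arctangent integral
$$J(a) = \int_{0}^{\infty} - \frac{3}{a^{2} + u^{2}} \, du = - \frac{3 \pi}{2 a}.$$

Differentiating under the integral sign with respect to $a$,
$$\frac{dJ}{da} = \int_{0}^{\infty} \frac{6 a}{\left(a^{2} + u^{2}\right)^{2}} \, du = \frac{3 \pi}{2 a^{2}},$$
so $\int_{0}^{\infty} - \frac{3}{\left(a^{2} + u^{2}\right)^{2}} \, du = - \frac{3 \pi}{4 a^{3}}$.

Setting $a = \frac{7}{4}$:
$$I = - \frac{48 \pi}{343}.$$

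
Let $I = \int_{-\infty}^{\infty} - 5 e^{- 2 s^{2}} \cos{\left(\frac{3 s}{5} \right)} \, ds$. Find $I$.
$- \frac{5 \sqrt{2} \sqrt{\pi}}{2 e^{\frac{9}{200}}}$

Let $b$ denote the cosine frequency and define $I(b) = \int_{-\infty}^{\infty} - 5 e^{- 2 s^{2}} \cos{\left(b s \right)} \, ds$.

Differentiating under the integral sign,
$$I'(b) = \int_{-\infty}^{\infty} 5 s e^{- 2 s^{2}} \sin{\left(b s \right)} \, ds.$$

Integrate $\int_{-\infty}^{\infty} s \sin(b s)\, e^{- 2 s^{2}}\, ds$ by parts with $u = \sin(b s)$ and $dv = s\, e^{- 2 s^{2}}\, ds$, giving $v = - \frac{e^{- 2 s^{2}}}{4}$. The boundary term vanishes and
$$\int_{-\infty}^{\infty} s \sin(b s)\, e^{- 2 s^{2}}\, ds = \frac{b}{4} \int_{-\infty}^{\infty} \cos(b s)\, e^{- 2 s^{2}}\, ds,$$
so $I'(b) = - \frac{b}{4}\, I(b)$.

This is a separable first-order ODE; solving with the initial condition $I(0) = \int_{-\infty}^{\infty} - 5 e^{- 2 s^{2}}\,ds = - \frac{5 \sqrt{2} \sqrt{\pi}}{2}$ gives
$$I(b) = - \frac{5 \sqrt{2} \sqrt{\pi} e^{- \frac{b^{2}}{8}}}{2}.$$

Setting $b = \frac{3}{5}$:
$$I = - \frac{5 \sqrt{2} \sqrt{\pi}}{2 e^{\frac{9}{200}}}.$$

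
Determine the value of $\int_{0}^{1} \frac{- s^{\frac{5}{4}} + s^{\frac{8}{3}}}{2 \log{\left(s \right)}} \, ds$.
$\log{\left(\frac{2 \sqrt{33}}{9} \right)}$

Consider the one-parameter family: let $I(a) = \int_{0}^{1} \frac{s^{\frac{8}{3}} - s^{a}}{2 \log{\left(s \right)}} \, ds$.

Since $\dfrac{\partial}{\partial a}\,s^{a} = s^{a} \ln s$, the $\ln s$ in the denominator cancels and
$$\frac{dI}{da} = \int_{0}^{1} - \frac{1}{2} s^{a} \, ds = - \frac{1}{2} \left[\frac{s^{a+1}}{a+1}\right]_0^1 = - \frac{1}{2 a + 2}.$$

Integrating with respect to $a$ gives $I(a) = - \frac{\log{\left(a + 1 \right)}}{2} - \frac{\log{\left(3 \right)}}{2} + \frac{\log{\left(11 \right)}}{2} + C$.

At $a = \frac{8}{3}$ the integrand is identically $0$, so $I(\frac{8}{3}) = 0$. The closed form gives $0$, hence $C = 0$.

Setting $a = \frac{5}{4}$:
$$I = \log{\left(\frac{2 \sqrt{33}}{9} \right)}.$$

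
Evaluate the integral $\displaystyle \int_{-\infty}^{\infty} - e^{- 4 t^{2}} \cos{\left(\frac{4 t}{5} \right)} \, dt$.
$- \frac{\sqrt{\pi}}{2 e^{\frac{1}{25}}}$

Define $I(b) = \int_{-\infty}^{\infty} - e^{- 4 t^{2}} \cos{\left(b t \right)} \, dt$.

Differentiating under the integral sign,
$$I'(b) = \int_{-\infty}^{\infty} t e^{- 4 t^{2}} \sin{\left(b t \right)} \, dt.$$

Integrate $\int_{-\infty}^{\infty} t \sin(b t)\, e^{- 4 t^{2}}\, dt$ by parts with $u = \sin(b t)$ and $dv = t\, e^{- 4 t^{2}}\, dt$, giving $v = - \frac{e^{- 4 t^{2}}}{8}$. The boundary term vanishes and
$$\int_{-\infty}^{\infty} t \sin(b t)\, e^{- 4 t^{2}}\, dt = \frac{b}{8} \int_{-\infty}^{\infty} \cos(b t)\, e^{- 4 t^{2}}\, dt,$$
so $I'(b) = - \frac{b}{8}\, I(b)$.

This is a separable first-order ODE; solving with the initial condition $I(0) = \int_{-\infty}^{\infty} - e^{- 4 t^{2}}\,dt = - \frac{\sqrt{\pi}}{2}$ gives
$$I(b) = - \frac{\sqrt{\pi} e^{- \frac{b^{2}}{16}}}{2}.$$

Setting $b = \frac{4}{5}$:
$$I = - \frac{\sqrt{\pi}}{2 e^{\frac{1}{25}}}.$$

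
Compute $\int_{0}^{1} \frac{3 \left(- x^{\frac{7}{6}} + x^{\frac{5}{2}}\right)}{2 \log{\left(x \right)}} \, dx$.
$- \log{\left(\frac{13 \sqrt{273}}{441} \right)}$

Consider the one-parameter family: let $I(a) = \int_{0}^{1} \frac{3 \left(x^{\frac{5}{2}} - x^{a}\right)}{2 \log{\left(x \right)}} \, dx$.

Since $\dfrac{\partial}{\partial a}\,x^{a} = x^{a} \ln x$, the $\ln x$ in the denominator cancels and
$$\frac{dI}{da} = \int_{0}^{1} - \frac{3}{2} x^{a} \, dx = - \frac{3}{2} \left[\frac{x^{a+1}}{a+1}\right]_0^1 = - \frac{3}{2 a + 2}.$$

Integrating with respect to $a$ gives $I(a) = - \log{\left(\frac{2 \sqrt{14} \left(a + 1\right)^{\frac{3}{2}}}{49} \right)} + C$.

At $a = \frac{5}{2}$ the integrand is identically $0$, so $I(\frac{5}{2}) = 0$. The closed form gives $0$, hence $C = 0$.

Setting $a = \frac{7}{6}$:
$$I = - \log{\left(\frac{13 \sqrt{273}}{441} \right)}.$$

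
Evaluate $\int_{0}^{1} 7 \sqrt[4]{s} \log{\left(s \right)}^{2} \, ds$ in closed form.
$\frac{896}{125}$

Consider the simpler parametrised integral
$$J(a) = \int_{0}^{1} 7 s^{a} \, ds = \frac{7}{a + 1}.$$

Differentiating under the integral sign brings down a factor of $\ln s$:
$$\frac{dJ}{da} = \int_{0}^{1} 7 s^{a} \log{\left(s \right)} \, ds = - \frac{7}{\left(a + 1\right)^{2}}.$$

Repeating twice in total — each differentiation brings down another $\ln s$ — gives
$$\frac{d^{2}J}{da^{2}} = \int_{0}^{1} 7 s^{a} \log{\left(s \right)}^{2} \, ds = \frac{14}{\left(a + 1\right)^{3}},$$
and the integrand here is exactly the target integrand, so $I = \frac{14}{\left(a + 1\right)^{3}}$.

Setting $a = \frac{1}{4}$:
$$I = \frac{896}{125}.$$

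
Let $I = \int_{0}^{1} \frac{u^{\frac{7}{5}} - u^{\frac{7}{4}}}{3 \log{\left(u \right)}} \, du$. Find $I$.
$- \frac{\log{\left(55 \right)}}{3} + \frac{\log{\left(6 \right)}}{3} + \log{\left(2 \right)}$

Replace the exponent $\frac{7}{4}$ by a parameter $a$: let $I(a) = \int_{0}^{1} \frac{u^{\frac{7}{5}} - u^{a}}{3 \log{\left(u \right)}} \, du$.

Since $\dfrac{\partial}{\partial a}\,u^{a} = u^{a} \ln u$, the $\ln u$ in the denominator cancels and
$$\frac{dI}{da} = \int_{0}^{1} - \frac{1}{3} u^{a} \, du = - \frac{1}{3} \left[\frac{u^{a+1}}{a+1}\right]_0^1 = - \frac{1}{3 a + 3}.$$

Integrating with respect to $a$ gives $I(a) = - \frac{\log{\left(a + 1 \right)}}{3} - \frac{\log{\left(5 \right)}}{3} + \frac{\log{\left(12 \right)}}{3} + C$.

At $a = \frac{7}{5}$ the integrand is identically $0$, so $I(\frac{7}{5}) = 0$. The closed form gives $0$, hence $C = 0$.

Setting $a = \frac{7}{4}$:
$$I = - \frac{\log{\left(55 \right)}}{3} + \frac{\log{\left(6 \right)}}{3} + \log{\left(2 \right)}.$$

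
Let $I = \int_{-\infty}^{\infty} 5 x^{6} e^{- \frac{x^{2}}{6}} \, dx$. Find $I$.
$2025 \sqrt{6} \sqrt{\pi}$

Consider the simpler parametrised integral
$$J(a) = \int_{-\infty}^{\infty} 5 e^{- a x^{2}} \, dx = \frac{5 \sqrt{\pi}}{\sqrt{a}}.$$

Differentiating under the integral sign brings down a factor of $(-x^2)$:
$$\frac{dJ}{da} = \int_{-\infty}^{\infty} - 5 x^{2} e^{- a x^{2}} \, dx = - \frac{5 \sqrt{\pi}}{2 a^{\frac{3}{2}}}.$$

Repeating $3$ times in total — each differentiation brings down another $(-x^2)$ — gives
$$\frac{d^{3}J}{da^{3}} = \int_{-\infty}^{\infty} - 5 x^{6} e^{- a x^{2}} \, dx = - \frac{75 \sqrt{\pi}}{8 a^{\frac{7}{2}}},$$
and the integrand here is $(-1)^{3}$ times the target integrand, so $I = (-1)^{3}\,\frac{d^{3}J}{da^{3}} = \frac{75 \sqrt{\pi}}{8 a^{\frac{7}{2}}}$.

Setting $a = \frac{1}{6}$:
$$I = 2025 \sqrt{6} \sqrt{\pi}.$$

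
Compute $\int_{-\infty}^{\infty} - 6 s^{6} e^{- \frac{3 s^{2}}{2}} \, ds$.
$- \frac{10 \sqrt{6} \sqrt{\pi}}{9}$

Begin with the known integral
$$J(a) = \int_{-\infty}^{\infty} - 6 e^{- a s^{2}} \, ds = - \frac{6 \sqrt{\pi}}{\sqrt{a}}.$$

Differentiating under the integral sign brings down a factor of $(-s^2)$:
$$\frac{dJ}{da} = \int_{-\infty}^{\infty} 6 s^{2} e^{- a s^{2}} \, ds = \frac{3 \sqrt{\pi}}{a^{\frac{3}{2}}}.$$

Repeating $3$ times in total — each differentiation brings down another $(-s^2)$ — gives
$$\frac{d^{3}J}{da^{3}} = \int_{-\infty}^{\infty} 6 s^{6} e^{- a s^{2}} \, ds = \frac{45 \sqrt{\pi}}{4 a^{\frac{7}{2}}},$$
and the integrand here is $(-1)^{3}$ times the target integrand, so $I = (-1)^{3}\,\frac{d^{3}J}{da^{3}} = - \frac{45 \sqrt{\pi}}{4 a^{\frac{7}{2}}}$.

Setting $a = \frac{3}{2}$:
$$I = - \frac{10 \sqrt{6} \sqrt{\pi}}{9}.$$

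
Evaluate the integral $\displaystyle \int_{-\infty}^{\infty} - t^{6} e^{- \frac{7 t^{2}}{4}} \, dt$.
$- \frac{240 \sqrt{7} \sqrt{\pi}}{2401}$

Consider the simpler parametrised integral
$$J(a) = \int_{-\infty}^{\infty} - e^{- a t^{2}} \, dt = - \frac{\sqrt{\pi}}{\sqrt{a}}.$$

Differentiating under the integral sign brings down a factor of $(-t^2)$:
$$\frac{dJ}{da} = \int_{-\infty}^{\infty} t^{2} e^{- a t^{2}} \, dt = \frac{\sqrt{\pi}}{2 a^{\frac{3}{2}}}.$$

Repeating $3$ times in total — each differentiation brings down another $(-t^2)$ — gives
$$\frac{d^{3}J}{da^{3}} = \int_{-\infty}^{\infty} t^{6} e^{- a t^{2}} \, dt = \frac{15 \sqrt{\pi}}{8 a^{\frac{7}{2}}},$$
and the integrand here is $(-1)^{3}$ times the target integrand, so $I = (-1)^{3}\,\frac{d^{3}J}{da^{3}} = - \frac{15 \sqrt{\pi}}{8 a^{\frac{7}{2}}}$.

Setting $a = \frac{7}{4}$:
$$I = - \frac{240 \sqrt{7} \sqrt{\pi}}{2401}.$$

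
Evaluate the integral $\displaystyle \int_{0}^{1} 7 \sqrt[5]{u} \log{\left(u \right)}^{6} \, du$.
$\frac{2734375}{1944}$

Consider the simpler parametrised integral
$$J(a) = \int_{0}^{1} 7 u^{a} \, du = \frac{7}{a + 1}.$$

Differentiating under the integral sign brings down a factor of $\ln u$:
$$\frac{dJ}{da} = \int_{0}^{1} 7 u^{a} \log{\left(u \right)} \, du = - \frac{7}{\left(a + 1\right)^{2}}.$$

Repeating $6$ times in total — each differentiation brings down another $\ln u$ — gives
$$\frac{d^{6}J}{da^{6}} = \int_{0}^{1} 7 u^{a} \log{\left(u \right)}^{6} \, du = \frac{5040}{\left(a + 1\right)^{7}},$$
and the integrand here is exactly the target integrand, so $I = \frac{5040}{\left(a + 1\right)^{7}}$.

Setting $a = \frac{1}{5}$:
$$I = \frac{2734375}{1944}.$$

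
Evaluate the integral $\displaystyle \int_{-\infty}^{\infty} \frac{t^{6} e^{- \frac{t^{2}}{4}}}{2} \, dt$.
$120 \sqrt{\pi}$

Start from the elementary integral
$$J(a) = \int_{-\infty}^{\infty} \frac{e^{- a t^{2}}}{2} \, dt = \frac{\sqrt{\pi}}{2 \sqrt{a}}.$$

Differentiating under the integral sign brings down a factor of $(-t^2)$:
$$\frac{dJ}{da} = \int_{-\infty}^{\infty} - \frac{t^{2} e^{- a t^{2}}}{2} \, dt = - \frac{\sqrt{\pi}}{4 a^{\frac{3}{2}}}.$$

Repeating $3$ times in total — each differentiation brings down another $(-t^2)$ — gives
$$\frac{d^{3}J}{da^{3}} = \int_{-\infty}^{\infty} - \frac{t^{6} e^{- a t^{2}}}{2} \, dt = - \frac{15 \sqrt{\pi}}{16 a^{\frac{7}{2}}},$$
and the integrand here is $(-1)^{3}$ times the target integrand, so $I = (-1)^{3}\,\frac{d^{3}J}{da^{3}} = \frac{15 \sqrt{\pi}}{16 a^{\frac{7}{2}}}$.

Setting $a = \frac{1}{4}$:
$$I = 120 \sqrt{\pi}.$$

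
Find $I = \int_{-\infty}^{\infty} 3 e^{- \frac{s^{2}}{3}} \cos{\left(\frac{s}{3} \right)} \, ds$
$\frac{3 \sqrt{3} \sqrt{\pi}}{e^{\frac{1}{12}}}$

Treat the cosine frequency as a parameter and define $I(b) = \int_{-\infty}^{\infty} 3 e^{- \frac{s^{2}}{3}} \cos{\left(b s \right)} \, ds$.

Differentiating under the integral sign,
$$I'(b) = \int_{-\infty}^{\infty} - 3 s e^{- \frac{s^{2}}{3}} \sin{\left(b s \right)} \, ds.$$

Integrate $\int_{-\infty}^{\infty} s \sin(b s)\, e^{- \frac{s^{2}}{3}}\, ds$ by parts with $u = \sin(b s)$ and $dv = s\, e^{- \frac{s^{2}}{3}}\, ds$, giving $v = - \frac{3 e^{- \frac{s^{2}}{3}}}{2}$. The boundary term vanishes and
$$\int_{-\infty}^{\infty} s \sin(b s)\, e^{- \frac{s^{2}}{3}}\, ds = \frac{3 b}{2} \int_{-\infty}^{\infty} \cos(b s)\, e^{- \frac{s^{2}}{3}}\, ds,$$
so $I'(b) = - \frac{3 b}{2}\, I(b)$.

This is a separable first-order ODE; solving with the initial condition $I(0) = \int_{-\infty}^{\infty} 3 e^{- \frac{s^{2}}{3}}\,ds = 3 \sqrt{3} \sqrt{\pi}$ gives
$$I(b) = 3 \sqrt{3} \sqrt{\pi} e^{- \frac{3 b^{2}}{4}}.$$

Setting $b = \frac{1}{3}$:
$$I = \frac{3 \sqrt{3} \sqrt{\pi}}{e^{\frac{1}{12}}}.$$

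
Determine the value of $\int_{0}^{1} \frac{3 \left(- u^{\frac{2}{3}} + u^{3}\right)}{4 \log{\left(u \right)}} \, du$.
$- \frac{3 \log{\left(5 \right)}}{4} + \frac{3 \log{\left(3 \right)}}{4} + \frac{3 \log{\left(2 \right)}}{2}$

Introduce a parameter $a$ in the exponent: let $I(a) = \int_{0}^{1} \frac{3 \left(- u^{\frac{2}{3}} + u^{a}\right)}{4 \log{\left(u \right)}} \, du$.

Since $\dfrac{\partial}{\partial a}\,u^{a} = u^{a} \ln u$, the $\ln u$ in the denominator cancels and
$$\frac{dI}{da} = \int_{0}^{1} \frac{3}{4} u^{a} \, du = \frac{3}{4} \left[\frac{u^{a+1}}{a+1}\right]_0^1 = \frac{3}{4 \left(a + 1\right)}.$$

Integrating with respect to $a$ gives $I(a) = \log{\left(\frac{3^{\frac{3}{4}} \sqrt[4]{5} \left(a + 1\right)^{\frac{3}{4}}}{5} \right)} + C$.

At $a = \frac{2}{3}$ the integrand is identically $0$, so $I(\frac{2}{3}) = 0$. The closed form gives $0$, hence $C = 0$.

Setting $a = 3$:
$$I = - \frac{3 \log{\left(5 \right)}}{4} + \frac{3 \log{\left(3 \right)}}{4} + \frac{3 \log{\left(2 \right)}}{2}.$$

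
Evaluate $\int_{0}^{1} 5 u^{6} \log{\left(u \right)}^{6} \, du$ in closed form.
$\frac{3600}{823543}$

Consider the simpler parametrised integral
$$J(a) = \int_{0}^{1} 5 u^{a} \, du = \frac{5}{a + 1}.$$

Differentiating under the integral sign brings down a factor of $\ln u$:
$$\frac{dJ}{da} = \int_{0}^{1} 5 u^{a} \log{\left(u \right)} \, du = - \frac{5}{\left(a + 1\right)^{2}}.$$

Repeating $6$ times in total — each differentiation brings down another $\ln u$ — gives
$$\frac{d^{6}J}{da^{6}} = \int_{0}^{1} 5 u^{a} \log{\left(u \right)}^{6} \, du = \frac{3600}{\left(a + 1\right)^{7}},$$
and the integrand here is exactly the target integrand, so $I = \frac{3600}{\left(a + 1\right)^{7}}$.

Setting $a = 6$:
$$I = \frac{3600}{823543}.$$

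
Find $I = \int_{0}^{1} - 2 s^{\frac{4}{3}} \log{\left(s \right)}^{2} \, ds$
$- \frac{108}{343}$

Consider the simpler parametrised integral
$$J(a) = \int_{0}^{1} - 2 s^{a} \, ds = - \frac{2}{a + 1}.$$

Differentiating under the integral sign brings down a factor of $\ln s$:
$$\frac{dJ}{da} = \int_{0}^{1} - 2 s^{a} \log{\left(s \right)} \, ds = \frac{2}{\left(a + 1\right)^{2}}.$$

Repeating twice in total — each differentiation brings down another $\ln s$ — gives
$$\frac{d^{2}J}{da^{2}} = \int_{0}^{1} - 2 s^{a} \log{\left(s \right)}^{2} \, ds = - \frac{4}{\left(a + 1\right)^{3}},$$
and the integrand here is exactly the target integrand, so $I = - \frac{4}{\left(a + 1\right)^{3}}$.

Setting $a = \frac{4}{3}$:
$$I = - \frac{108}{343}.$$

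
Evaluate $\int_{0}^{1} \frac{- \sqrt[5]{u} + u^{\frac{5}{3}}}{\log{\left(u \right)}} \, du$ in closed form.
$\log{\left(\frac{20}{9} \right)}$

Consider the one-parameter family: let $I(a) = \int_{0}^{1} \frac{- \sqrt[5]{u} + u^{a}}{\log{\left(u \right)}} \, du$.

Since $\dfrac{\partial}{\partial a}\,u^{a} = u^{a} \ln u$, the $\ln u$ in the denominator cancels and
$$\frac{dI}{da} = \int_{0}^{1} u^{a} \, du = \left[\frac{u^{a+1}}{a+1}\right]_0^1 = \frac{1}{a + 1}.$$

Integrating with respect to $a$ gives $I(a) = \log{\left(\frac{5 a}{6} + \frac{5}{6} \right)} + C$.

At $a = \frac{1}{5}$ the integrand is identically $0$, so $I(\frac{1}{5}) = 0$. The closed form gives $0$, hence $C = 0$.

Setting $a = \frac{5}{3}$:
$$I = \log{\left(\frac{20}{9} \right)}.$$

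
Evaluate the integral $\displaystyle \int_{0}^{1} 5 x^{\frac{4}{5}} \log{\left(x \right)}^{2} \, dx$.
$\frac{1250}{729}$

Consider the simpler parametrised integral
$$J(a) = \int_{0}^{1} 5 x^{a} \, dx = \frac{5}{a + 1}.$$

Differentiating under the integral sign brings down a factor of $\ln x$:
$$\frac{dJ}{da} = \int_{0}^{1} 5 x^{a} \log{\left(x \right)} \, dx = - \frac{5}{\left(a + 1\right)^{2}}.$$

Repeating twice in total — each differentiation brings down another $\ln x$ — gives
$$\frac{d^{2}J}{da^{2}} = \int_{0}^{1} 5 x^{a} \log{\left(x \right)}^{2} \, dx = \frac{10}{\left(a + 1\right)^{3}},$$
and the integrand here is exactly the target integrand, so $I = \frac{10}{\left(a + 1\right)^{3}}$.

Setting $a = \frac{4}{5}$:
$$I = \frac{1250}{729}.$$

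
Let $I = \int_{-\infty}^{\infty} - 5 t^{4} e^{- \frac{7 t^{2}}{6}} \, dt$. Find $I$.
$- \frac{135 \sqrt{42} \sqrt{\pi}}{343}$

Consider the simpler parametrised integral
$$J(a) = \int_{-\infty}^{\infty} - 5 e^{- a t^{2}} \, dt = - \frac{5 \sqrt{\pi}}{\sqrt{a}}.$$

Differentiating under the integral sign brings down a factor of $(-t^2)$:
$$\frac{dJ}{da} = \int_{-\infty}^{\infty} 5 t^{2} e^{- a t^{2}} \, dt = \frac{5 \sqrt{\pi}}{2 a^{\frac{3}{2}}}.$$

Repeating twice in total — each differentiation brings down another $(-t^2)$ — gives
$$\frac{d^{2}J}{da^{2}} = \int_{-\infty}^{\infty} - 5 t^{4} e^{- a t^{2}} \, dt = - \frac{15 \sqrt{\pi}}{4 a^{\frac{5}{2}}},$$
and the integrand here is exactly the target integrand, so $I = - \frac{15 \sqrt{\pi}}{4 a^{\frac{5}{2}}}$.

Setting $a = \frac{7}{6}$:
$$I = - \frac{135 \sqrt{42} \sqrt{\pi}}{343}.$$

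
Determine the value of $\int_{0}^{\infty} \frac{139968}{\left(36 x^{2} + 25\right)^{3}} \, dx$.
$\frac{4374 \pi}{3125}$

Begin with the known result
$$J(a) = \int_{0}^{\infty} \frac{3}{a^{2} + x^{2}} \, dx = \frac{3 \pi}{2 a}.$$

Differentiating under the integral sign with respect to $a$,
$$\frac{dJ}{da} = \int_{0}^{\infty} - \frac{6 a}{\left(a^{2} + x^{2}\right)^{2}} \, dx = - \frac{3 \pi}{2 a^{2}},$$
so $\int_{0}^{\infty} \frac{3}{\left(a^{2} + x^{2}\right)^{2}} \, dx = \frac{3 \pi}{4 a^{3}}$.

Repeating — each differentiation of $1/(x^2+a^2)^j$ produces $-2ja/(x^2+a^2)^{j+1}$ — and dividing through by $-2ja$ at each step yields, after $2$ differentiations in total,
$$\int_{0}^{\infty} \frac{3}{\left(a^{2} + x^{2}\right)^{3}} \, dx = \frac{9 \pi}{16 a^{5}}.$$

Setting $a = \frac{5}{6}$:
$$I = \frac{4374 \pi}{3125}.$$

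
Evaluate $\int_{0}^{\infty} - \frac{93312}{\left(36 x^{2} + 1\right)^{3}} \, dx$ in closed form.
$- 2916 \pi$

Recall the elementary integral
$$J(a) = \int_{0}^{\infty} - \frac{2}{a^{2} + x^{2}} \, dx = - \frac{\pi}{a}.$$

Differentiating under the integral sign with respect to $a$,
$$\frac{dJ}{da} = \int_{0}^{\infty} \frac{4 a}{\left(a^{2} + x^{2}\right)^{2}} \, dx = \frac{\pi}{a^{2}},$$
so $\int_{0}^{\infty} - \frac{2}{\left(a^{2} + x^{2}\right)^{2}} \, dx = - \frac{\pi}{2 a^{3}}$.

Repeating — each differentiation of $1/(x^2+a^2)^j$ produces $-2ja/(x^2+a^2)^{j+1}$ — and dividing through by $-2ja$ at each step yields, after $2$ differentiations in total,
$$\int_{0}^{\infty} - \frac{2}{\left(a^{2} + x^{2}\right)^{3}} \, dx = - \frac{3 \pi}{8 a^{5}}.$$

Setting $a = \frac{1}{6}$:
$$I = - 2916 \pi.$$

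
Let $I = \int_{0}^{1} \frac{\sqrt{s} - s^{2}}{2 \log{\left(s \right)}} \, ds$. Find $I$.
$- \frac{\log{\left(2 \right)}}{2}$

Introduce a parameter $a$ in the exponent: let $I(a) = \int_{0}^{1} \frac{- s^{2} + s^{a}}{2 \log{\left(s \right)}} \, ds$.

Since $\dfrac{\partial}{\partial a}\,s^{a} = s^{a} \ln s$, the $\ln s$ in the denominator cancels and
$$\frac{dI}{da} = \int_{0}^{1} \frac{1}{2} s^{a} \, ds = \frac{1}{2} \left[\frac{s^{a+1}}{a+1}\right]_0^1 = \frac{1}{2 \left(a + 1\right)}.$$

Integrating with respect to $a$ gives $I(a) = \frac{\log{\left(a + 1 \right)}}{2} - \frac{\log{\left(3 \right)}}{2} + C$.

At $a = 2$ the integrand is identically $0$, so $I(2) = 0$. The closed form gives $0$, hence $C = 0$.

Setting $a = \frac{1}{2}$:
$$I = - \frac{\log{\left(2 \right)}}{2}.$$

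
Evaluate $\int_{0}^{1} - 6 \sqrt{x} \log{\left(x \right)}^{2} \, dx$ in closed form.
$- \frac{32}{9}$

Consider the simpler parametrised integral
$$J(a) = \int_{0}^{1} - 6 x^{a} \, dx = - \frac{6}{a + 1}.$$

Differentiating under the integral sign brings down a factor of $\ln x$:
$$\frac{dJ}{da} = \int_{0}^{1} - 6 x^{a} \log{\left(x \right)} \, dx = \frac{6}{\left(a + 1\right)^{2}}.$$

Repeating twice in total — each differentiation brings down another $\ln x$ — gives
$$\frac{d^{2}J}{da^{2}} = \int_{0}^{1} - 6 x^{a} \log{\left(x \right)}^{2} \, dx = - \frac{12}{\left(a + 1\right)^{3}},$$
and the integrand here is exactly the target integrand, so $I = - \frac{12}{\left(a + 1\right)^{3}}$.

Setting $a = \frac{1}{2}$:
$$I = - \frac{32}{9}.$$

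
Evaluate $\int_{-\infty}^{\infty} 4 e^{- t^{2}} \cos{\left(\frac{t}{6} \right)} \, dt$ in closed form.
$\frac{4 \sqrt{\pi}}{e^{\frac{1}{144}}}$

Define $I(b) = \int_{-\infty}^{\infty} 4 e^{- t^{2}} \cos{\left(b t \right)} \, dt$.

Differentiating under the integral sign,
$$I'(b) = \int_{-\infty}^{\infty} - 4 t e^{- t^{2}} \sin{\left(b t \right)} \, dt.$$

Integrate $\int_{-\infty}^{\infty} t \sin(b t)\, e^{- t^{2}}\, dt$ by parts with $u = \sin(b t)$ and $dv = t\, e^{- t^{2}}\, dt$, giving $v = - \frac{e^{- t^{2}}}{2}$. The boundary term vanishes and
$$\int_{-\infty}^{\infty} t \sin(b t)\, e^{- t^{2}}\, dt = \frac{b}{2} \int_{-\infty}^{\infty} \cos(b t)\, e^{- t^{2}}\, dt,$$
so $I'(b) = - \frac{b}{2}\, I(b)$.

This is a separable first-order ODE; solving with the initial condition $I(0) = \int_{-\infty}^{\infty} 4 e^{- t^{2}}\,dt = 4 \sqrt{\pi}$ gives
$$I(b) = 4 \sqrt{\pi} e^{- \frac{b^{2}}{4}}.$$

Setting $b = \frac{1}{6}$:
$$I = \frac{4 \sqrt{\pi}}{e^{\frac{1}{144}}}.$$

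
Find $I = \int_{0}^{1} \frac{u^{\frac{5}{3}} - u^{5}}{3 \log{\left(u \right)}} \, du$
$\log{\left(\frac{\sqrt[3]{12}}{3} \right)}$

Introduce a parameter $a$ in the exponent: let $I(a) = \int_{0}^{1} \frac{u^{\frac{5}{3}} - u^{a}}{3 \log{\left(u \right)}} \, du$.

Since $\dfrac{\partial}{\partial a}\,u^{a} = u^{a} \ln u$, the $\ln u$ in the denominator cancels and
$$\frac{dI}{da} = \int_{0}^{1} - \frac{1}{3} u^{a} \, du = - \frac{1}{3} \left[\frac{u^{a+1}}{a+1}\right]_0^1 = - \frac{1}{3 a + 3}.$$

Integrating with respect to $a$ gives $I(a) = - \frac{\log{\left(a + 1 \right)}}{3} - \frac{\log{\left(3 \right)}}{3} + \log{\left(2 \right)} + C$.

At $a = \frac{5}{3}$ the integrand is identically $0$, so $I(\frac{5}{3}) = 0$. The closed form gives $0$, hence $C = 0$.

Setting $a = 5$:
$$I = \log{\left(\frac{\sqrt[3]{12}}{3} \right)}.$$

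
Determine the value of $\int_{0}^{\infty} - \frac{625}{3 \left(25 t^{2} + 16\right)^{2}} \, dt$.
$- \frac{125 \pi}{768}$

Begin with the known result
$$J(a) = \int_{0}^{\infty} - \frac{1}{3 \left(a^{2} + t^{2}\right)} \, dt = - \frac{\pi}{6 a}.$$

Differentiating under the integral sign with respect to $a$,
$$\frac{dJ}{da} = \int_{0}^{\infty} \frac{2 a}{3 \left(a^{2} + t^{2}\right)^{2}} \, dt = \frac{\pi}{6 a^{2}},$$
so $\int_{0}^{\infty} - \frac{1}{3 \left(a^{2} + t^{2}\right)^{2}} \, dt = - \frac{\pi}{12 a^{3}}$.

Setting $a = \frac{4}{5}$:
$$I = - \frac{125 \pi}{768}.$$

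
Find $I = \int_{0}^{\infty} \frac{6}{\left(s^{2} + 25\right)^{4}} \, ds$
$\frac{3 \pi}{250000}$

Recall the elementary integral
$$J(a) = \int_{0}^{\infty} \frac{6}{a^{2} + s^{2}} \, ds = \frac{3 \pi}{a}.$$

Differentiating under the integral sign with respect to $a$,
$$\frac{dJ}{da} = \int_{0}^{\infty} - \frac{12 a}{\left(a^{2} + s^{2}\right)^{2}} \, ds = - \frac{3 \pi}{a^{2}},$$
so $\int_{0}^{\infty} \frac{6}{\left(a^{2} + s^{2}\right)^{2}} \, ds = \frac{3 \pi}{2 a^{3}}$.

Repeating — each differentiation of $1/(s^2+a^2)^j$ produces $-2ja/(s^2+a^2)^{j+1}$ — and dividing through by $-2ja$ at each step yields, after $3$ differentiations in total,
$$\int_{0}^{\infty} \frac{6}{\left(a^{2} + s^{2}\right)^{4}} \, ds = \frac{15 \pi}{16 a^{7}}.$$

Setting $a = 5$:
$$I = \frac{3 \pi}{250000}.$$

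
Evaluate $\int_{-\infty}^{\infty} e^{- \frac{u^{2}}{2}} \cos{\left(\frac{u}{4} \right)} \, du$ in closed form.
$\frac{\sqrt{2} \sqrt{\pi}}{e^{\frac{1}{32}}}$

Define $I(b) = \int_{-\infty}^{\infty} e^{- \frac{u^{2}}{2}} \cos{\left(b u \right)} \, du$.

Differentiating under the integral sign,
$$I'(b) = \int_{-\infty}^{\infty} - u e^{- \frac{u^{2}}{2}} \sin{\left(b u \right)} \, du.$$

Integrate $\int_{-\infty}^{\infty} u \sin(b u)\, e^{- \frac{u^{2}}{2}}\, du$ by parts with $w = \sin(b u)$ and $dv = u\, e^{- \frac{u^{2}}{2}}\, du$, giving $v = - e^{- \frac{u^{2}}{2}}$. The boundary term vanishes and
$$\int_{-\infty}^{\infty} u \sin(b u)\, e^{- \frac{u^{2}}{2}}\, du = b \int_{-\infty}^{\infty} \cos(b u)\, e^{- \frac{u^{2}}{2}}\, du,$$
so $I'(b) = - b\, I(b)$.

This is a separable first-order ODE; solving with the initial condition $I(0) = \int_{-\infty}^{\infty} e^{- \frac{u^{2}}{2}}\,du = \sqrt{2} \sqrt{\pi}$ gives
$$I(b) = \sqrt{2} \sqrt{\pi} e^{- \frac{b^{2}}{2}}.$$

Setting $b = \frac{1}{4}$:
$$I = \frac{\sqrt{2} \sqrt{\pi}}{e^{\frac{1}{32}}}.$$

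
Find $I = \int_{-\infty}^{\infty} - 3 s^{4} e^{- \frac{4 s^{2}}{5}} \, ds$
$- \frac{225 \sqrt{5} \sqrt{\pi}}{128}$

Consider the simpler parametrised integral
$$J(a) = \int_{-\infty}^{\infty} - 3 e^{- a s^{2}} \, ds = - \frac{3 \sqrt{\pi}}{\sqrt{a}}.$$

Differentiating under the integral sign brings down a factor of $(-s^2)$:
$$\frac{dJ}{da} = \int_{-\infty}^{\infty} 3 s^{2} e^{- a s^{2}} \, ds = \frac{3 \sqrt{\pi}}{2 a^{\frac{3}{2}}}.$$

Repeating twice in total — each differentiation brings down another $(-s^2)$ — gives
$$\frac{d^{2}J}{da^{2}} = \int_{-\infty}^{\infty} - 3 s^{4} e^{- a s^{2}} \, ds = - \frac{9 \sqrt{\pi}}{4 a^{\frac{5}{2}}},$$
and the integrand here is exactly the target integrand, so $I = - \frac{9 \sqrt{\pi}}{4 a^{\frac{5}{2}}}$.

Setting $a = \frac{4}{5}$:
$$I = - \frac{225 \sqrt{5} \sqrt{\pi}}{128}.$$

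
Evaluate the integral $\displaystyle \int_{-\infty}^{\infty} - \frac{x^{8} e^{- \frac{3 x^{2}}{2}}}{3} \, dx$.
$- \frac{35 \sqrt{6} \sqrt{\pi}}{243}$

Consider the simpler parametrised integral
$$J(a) = \int_{-\infty}^{\infty} - \frac{e^{- a x^{2}}}{3} \, dx = - \frac{\sqrt{\pi}}{3 \sqrt{a}}.$$

Differentiating under the integral sign brings down a factor of $(-x^2)$:
$$\frac{dJ}{da} = \int_{-\infty}^{\infty} \frac{x^{2} e^{- a x^{2}}}{3} \, dx = \frac{\sqrt{\pi}}{6 a^{\frac{3}{2}}}.$$

Repeating $4$ times in total — each differentiation brings down another $(-x^2)$ — gives
$$\frac{d^{4}J}{da^{4}} = \int_{-\infty}^{\infty} - \frac{x^{8} e^{- a x^{2}}}{3} \, dx = - \frac{35 \sqrt{\pi}}{16 a^{\frac{9}{2}}},$$
and the integrand here is exactly the target integrand, so $I = - \frac{35 \sqrt{\pi}}{16 a^{\frac{9}{2}}}$.

Setting $a = \frac{3}{2}$:
$$I = - \frac{35 \sqrt{6} \sqrt{\pi}}{243}.$$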